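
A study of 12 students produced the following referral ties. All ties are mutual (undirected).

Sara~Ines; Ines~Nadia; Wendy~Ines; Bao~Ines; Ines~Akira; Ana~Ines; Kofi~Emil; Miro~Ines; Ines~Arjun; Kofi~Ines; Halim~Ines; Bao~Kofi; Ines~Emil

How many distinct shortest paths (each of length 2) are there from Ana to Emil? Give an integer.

The shortest distance is 2, and the only length-2 path is Ana–Ines–Emil. So there is exactly 1 shortest path.

1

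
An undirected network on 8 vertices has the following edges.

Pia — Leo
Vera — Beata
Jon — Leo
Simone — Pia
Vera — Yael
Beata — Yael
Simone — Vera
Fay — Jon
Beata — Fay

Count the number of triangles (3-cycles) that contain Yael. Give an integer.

1

Yael's neighbors: Beata and Vera.
Neighbor pairs that are themselves tied: Yael–Beata–Vera. Each forms one triangle with Yael, for 1 in total.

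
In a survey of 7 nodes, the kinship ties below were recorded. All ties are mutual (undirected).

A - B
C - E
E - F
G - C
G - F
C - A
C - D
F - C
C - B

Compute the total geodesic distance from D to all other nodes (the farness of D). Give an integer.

Distances from D: A:2, B:2, C:1, E:2, F:2, G:2.
Sum = 2 + 2 + 1 + 2 + 2 + 2 = 11.

11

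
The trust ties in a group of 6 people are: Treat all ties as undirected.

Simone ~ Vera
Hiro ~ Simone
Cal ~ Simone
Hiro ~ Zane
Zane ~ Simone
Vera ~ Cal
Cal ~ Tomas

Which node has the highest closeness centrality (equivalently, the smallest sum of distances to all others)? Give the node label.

Farness (sum of distances to all others) for each node — Cal:7, Hiro:9, Simone:6, Tomas:11, Vera:8, Zane:9.
The smallest farness is 6, for Simone, so Simone has the highest closeness.

Simone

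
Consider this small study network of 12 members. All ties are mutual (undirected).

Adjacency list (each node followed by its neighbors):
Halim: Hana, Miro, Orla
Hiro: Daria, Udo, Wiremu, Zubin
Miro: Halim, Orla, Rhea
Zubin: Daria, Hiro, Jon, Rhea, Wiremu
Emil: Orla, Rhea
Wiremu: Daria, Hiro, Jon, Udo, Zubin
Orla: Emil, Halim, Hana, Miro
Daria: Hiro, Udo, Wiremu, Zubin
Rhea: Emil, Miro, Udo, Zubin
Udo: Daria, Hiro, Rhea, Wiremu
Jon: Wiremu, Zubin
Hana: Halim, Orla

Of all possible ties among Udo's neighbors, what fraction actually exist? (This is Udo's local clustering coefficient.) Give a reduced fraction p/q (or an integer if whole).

Udo's neighbors: Daria, Hiro, Rhea, and Wiremu (k = 4).
Possible neighbor pairs: C(4,2) = 6. Edges among them: Daria–Hiro, Daria–Wiremu, Hiro–Wiremu → e = 3.
Clustering(Udo) = 3/6 = 1/2.

1/2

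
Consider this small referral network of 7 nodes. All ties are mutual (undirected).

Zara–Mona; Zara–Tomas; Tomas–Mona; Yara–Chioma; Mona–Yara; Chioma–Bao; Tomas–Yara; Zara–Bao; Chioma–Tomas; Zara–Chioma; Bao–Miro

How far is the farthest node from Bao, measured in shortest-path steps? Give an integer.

2

Distances from Bao: Chioma:1, Miro:1, Mona:2, Tomas:2, Yara:2, Zara:1.
The largest is 2 (to Tomas, Mona, and Yara), so the eccentricity of Bao is 2.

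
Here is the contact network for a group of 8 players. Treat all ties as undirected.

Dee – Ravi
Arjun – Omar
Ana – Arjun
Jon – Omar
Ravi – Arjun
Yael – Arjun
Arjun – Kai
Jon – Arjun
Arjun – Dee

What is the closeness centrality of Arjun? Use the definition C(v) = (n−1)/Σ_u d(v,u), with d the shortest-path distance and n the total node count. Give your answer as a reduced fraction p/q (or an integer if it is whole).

1

Distances from Arjun: Ana:1, Dee:1, Jon:1, Kai:1, Omar:1, Ravi:1, Yael:1. Sum = 7.
n = 8, so closeness = 7/7 = 1.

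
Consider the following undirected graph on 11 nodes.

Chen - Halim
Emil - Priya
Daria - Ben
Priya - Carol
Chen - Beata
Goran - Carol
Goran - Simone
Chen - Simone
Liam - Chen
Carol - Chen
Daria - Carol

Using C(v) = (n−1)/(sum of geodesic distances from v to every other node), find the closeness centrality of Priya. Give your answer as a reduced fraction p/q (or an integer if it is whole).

10/23

Distances from Priya: Beata:3, Ben:3, Carol:1, Chen:2, Daria:2, Emil:1, Goran:2, Halim:3, Liam:3, Simone:3. Sum = 23.
n = 11, so closeness = 10/23.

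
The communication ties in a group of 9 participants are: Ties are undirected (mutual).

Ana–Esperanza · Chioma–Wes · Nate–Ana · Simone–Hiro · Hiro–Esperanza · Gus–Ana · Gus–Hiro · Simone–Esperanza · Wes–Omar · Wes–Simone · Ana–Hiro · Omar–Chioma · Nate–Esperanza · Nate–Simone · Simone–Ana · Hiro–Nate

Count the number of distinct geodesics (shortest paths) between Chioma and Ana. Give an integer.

1

The shortest distance is 3, and the only length-3 path is Chioma–Wes–Simone–Ana. So there is exactly 1 shortest path.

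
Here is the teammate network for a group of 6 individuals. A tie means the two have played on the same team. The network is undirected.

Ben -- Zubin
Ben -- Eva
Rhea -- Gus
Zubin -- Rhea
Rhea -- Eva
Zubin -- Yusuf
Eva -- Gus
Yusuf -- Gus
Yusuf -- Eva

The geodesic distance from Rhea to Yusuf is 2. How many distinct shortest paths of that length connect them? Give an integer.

The shortest distance is 2. The length-2 paths are: Rhea–Zubin–Yusuf; Rhea–Gus–Yusuf; Rhea–Eva–Yusuf.
That gives 3 distinct shortest paths.

3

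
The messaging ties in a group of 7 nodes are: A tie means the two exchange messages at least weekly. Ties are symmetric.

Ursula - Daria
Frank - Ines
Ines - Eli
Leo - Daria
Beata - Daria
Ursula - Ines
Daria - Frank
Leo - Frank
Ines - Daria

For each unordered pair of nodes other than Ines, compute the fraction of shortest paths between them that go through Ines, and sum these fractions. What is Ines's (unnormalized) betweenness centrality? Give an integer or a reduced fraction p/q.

11/2

Pairs whose geodesics pass through Ines — Eli–Daria: 1; Eli–Ursula: 1; Eli–Frank: 1; Eli–Leo: 2/2; Eli–Beata: 1; Ursula–Frank: 1/2.
All other pairs contribute 0.
Summing the contributions gives betweenness(Ines) = 11/2.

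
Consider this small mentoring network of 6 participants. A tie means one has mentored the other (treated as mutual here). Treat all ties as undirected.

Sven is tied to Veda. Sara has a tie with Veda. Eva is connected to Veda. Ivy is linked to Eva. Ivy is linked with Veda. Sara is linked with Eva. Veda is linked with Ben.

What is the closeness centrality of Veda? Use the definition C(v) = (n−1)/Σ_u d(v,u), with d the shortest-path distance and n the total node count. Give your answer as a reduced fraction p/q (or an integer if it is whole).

1

Distances from Veda: Ben:1, Eva:1, Ivy:1, Sara:1, Sven:1. Sum = 5.
n = 6, so closeness = 5/5 = 1.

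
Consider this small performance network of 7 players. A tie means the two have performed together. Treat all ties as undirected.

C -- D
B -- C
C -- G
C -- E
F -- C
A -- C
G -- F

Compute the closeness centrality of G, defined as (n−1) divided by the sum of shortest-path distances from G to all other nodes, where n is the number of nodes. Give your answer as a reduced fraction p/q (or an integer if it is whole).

Distances from G: A:2, B:2, C:1, D:2, E:2, F:1. Sum = 10.
n = 7, so closeness = 6/10 = 3/5.

3/5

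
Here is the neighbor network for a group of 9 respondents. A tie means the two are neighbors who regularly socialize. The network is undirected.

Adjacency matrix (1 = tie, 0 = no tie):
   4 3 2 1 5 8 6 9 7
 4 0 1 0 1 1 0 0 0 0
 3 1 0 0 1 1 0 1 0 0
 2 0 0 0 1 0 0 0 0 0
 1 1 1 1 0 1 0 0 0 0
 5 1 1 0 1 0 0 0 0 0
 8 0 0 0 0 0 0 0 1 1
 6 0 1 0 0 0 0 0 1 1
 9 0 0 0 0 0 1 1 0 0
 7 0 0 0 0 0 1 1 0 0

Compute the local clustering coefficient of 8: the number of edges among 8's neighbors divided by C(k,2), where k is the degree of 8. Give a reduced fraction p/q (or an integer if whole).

8's neighbors: 7 and 9 (k = 2).
Possible neighbor pairs: C(2,2) = 1. Edges among them: none → e = 0.
Clustering(8) = 0/1.

0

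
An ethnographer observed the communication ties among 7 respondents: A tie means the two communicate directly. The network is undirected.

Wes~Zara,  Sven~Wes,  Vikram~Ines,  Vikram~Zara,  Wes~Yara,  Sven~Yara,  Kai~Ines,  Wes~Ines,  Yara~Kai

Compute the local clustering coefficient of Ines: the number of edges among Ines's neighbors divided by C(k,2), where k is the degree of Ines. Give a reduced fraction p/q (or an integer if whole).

0

Ines's neighbors: Kai, Vikram, and Wes (k = 3).
Possible neighbor pairs: C(3,2) = 3. Edges among them: none → e = 0.
Clustering(Ines) = 0/3 = 0.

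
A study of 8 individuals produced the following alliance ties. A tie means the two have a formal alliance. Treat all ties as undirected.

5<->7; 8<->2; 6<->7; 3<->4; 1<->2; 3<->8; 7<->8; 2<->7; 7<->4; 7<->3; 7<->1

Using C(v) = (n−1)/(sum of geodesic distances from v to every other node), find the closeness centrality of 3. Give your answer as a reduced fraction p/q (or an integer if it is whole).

7/11

Distances from 3: 1:2, 2:2, 4:1, 5:2, 6:2, 7:1, 8:1. Sum = 11.
n = 8, so closeness = 7/11.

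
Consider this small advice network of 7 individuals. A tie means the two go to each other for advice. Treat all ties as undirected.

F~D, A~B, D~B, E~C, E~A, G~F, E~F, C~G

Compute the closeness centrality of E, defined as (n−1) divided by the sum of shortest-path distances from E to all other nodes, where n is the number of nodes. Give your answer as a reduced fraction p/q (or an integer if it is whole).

Distances from E: A:1, B:2, C:1, D:2, F:1, G:2. Sum = 9.
n = 7, so closeness = 6/9 = 2/3.

2/3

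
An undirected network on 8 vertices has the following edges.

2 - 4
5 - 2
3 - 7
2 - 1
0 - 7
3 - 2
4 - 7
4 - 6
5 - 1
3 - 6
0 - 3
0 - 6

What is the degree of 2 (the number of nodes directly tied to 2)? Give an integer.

2 is directly tied to 1, 3, 4, and 5. That is 4 neighbors, so the degree of 2 is 4.

4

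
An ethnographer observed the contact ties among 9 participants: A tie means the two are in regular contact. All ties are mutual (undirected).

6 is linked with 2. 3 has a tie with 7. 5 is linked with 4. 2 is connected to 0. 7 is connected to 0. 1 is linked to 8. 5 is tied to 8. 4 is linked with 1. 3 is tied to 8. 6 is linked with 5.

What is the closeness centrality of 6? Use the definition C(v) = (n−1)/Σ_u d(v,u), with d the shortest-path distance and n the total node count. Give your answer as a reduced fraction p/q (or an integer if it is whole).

8/17

Distances from 6: 0:2, 1:3, 2:1, 3:3, 4:2, 5:1, 7:3, 8:2. Sum = 17.
n = 9, so closeness = 8/17.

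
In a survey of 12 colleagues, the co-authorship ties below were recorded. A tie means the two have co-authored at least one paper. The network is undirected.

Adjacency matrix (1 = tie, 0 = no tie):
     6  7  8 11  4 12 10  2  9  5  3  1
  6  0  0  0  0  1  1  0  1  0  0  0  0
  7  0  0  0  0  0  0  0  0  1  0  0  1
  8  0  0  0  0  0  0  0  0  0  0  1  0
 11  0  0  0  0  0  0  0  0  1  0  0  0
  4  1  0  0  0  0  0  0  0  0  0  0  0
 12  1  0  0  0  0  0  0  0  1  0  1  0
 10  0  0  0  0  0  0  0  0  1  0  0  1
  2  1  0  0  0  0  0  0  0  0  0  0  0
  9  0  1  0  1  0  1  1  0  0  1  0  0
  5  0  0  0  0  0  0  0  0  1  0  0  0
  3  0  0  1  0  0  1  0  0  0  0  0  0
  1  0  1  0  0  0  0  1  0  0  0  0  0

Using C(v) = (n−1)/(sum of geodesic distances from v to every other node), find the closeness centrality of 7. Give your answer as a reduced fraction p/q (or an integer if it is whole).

Distances from 7: 1:1, 2:4, 3:3, 4:4, 5:2, 6:3, 8:4, 9:1, 10:2, 11:2, 12:2. Sum = 28.
n = 12, so closeness = 11/28.

11/28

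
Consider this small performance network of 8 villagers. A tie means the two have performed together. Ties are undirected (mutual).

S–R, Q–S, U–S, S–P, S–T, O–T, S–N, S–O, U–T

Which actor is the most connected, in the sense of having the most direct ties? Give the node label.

S

Degrees — N:1, O:2, P:1, Q:1, R:1, S:7, T:3, U:2.
The maximum is 7, attained only by S.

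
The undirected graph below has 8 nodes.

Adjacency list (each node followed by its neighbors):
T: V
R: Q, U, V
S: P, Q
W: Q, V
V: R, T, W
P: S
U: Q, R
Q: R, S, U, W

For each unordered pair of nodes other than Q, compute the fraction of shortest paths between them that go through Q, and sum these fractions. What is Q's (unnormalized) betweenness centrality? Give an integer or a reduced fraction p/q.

23/2

Pairs whose geodesics pass through Q — P–W: 1; P–T: 2/2; P–V: 2/2; P–R: 1; P–U: 1; W–S: 1; W–R: 1/2; W–U: 1; S–T: 2/2; S–V: 2/2; S–R: 1; S–U: 1.
All other pairs contribute 0.
Summing the contributions gives betweenness(Q) = 23/2.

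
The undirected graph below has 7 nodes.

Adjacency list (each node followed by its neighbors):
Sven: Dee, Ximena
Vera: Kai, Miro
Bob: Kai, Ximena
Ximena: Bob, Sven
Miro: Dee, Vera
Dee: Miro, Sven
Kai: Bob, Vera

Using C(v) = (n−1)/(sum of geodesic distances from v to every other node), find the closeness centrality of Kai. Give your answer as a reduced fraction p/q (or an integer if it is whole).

Distances from Kai: Bob:1, Dee:3, Miro:2, Sven:3, Vera:1, Ximena:2. Sum = 12.
n = 7, so closeness = 6/12 = 1/2.

1/2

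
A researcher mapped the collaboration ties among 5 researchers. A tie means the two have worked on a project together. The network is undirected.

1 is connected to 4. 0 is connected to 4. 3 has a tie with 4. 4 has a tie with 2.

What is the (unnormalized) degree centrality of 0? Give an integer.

1

0 is directly tied to 4. That is 1 neighbor, so the degree of 0 is 1.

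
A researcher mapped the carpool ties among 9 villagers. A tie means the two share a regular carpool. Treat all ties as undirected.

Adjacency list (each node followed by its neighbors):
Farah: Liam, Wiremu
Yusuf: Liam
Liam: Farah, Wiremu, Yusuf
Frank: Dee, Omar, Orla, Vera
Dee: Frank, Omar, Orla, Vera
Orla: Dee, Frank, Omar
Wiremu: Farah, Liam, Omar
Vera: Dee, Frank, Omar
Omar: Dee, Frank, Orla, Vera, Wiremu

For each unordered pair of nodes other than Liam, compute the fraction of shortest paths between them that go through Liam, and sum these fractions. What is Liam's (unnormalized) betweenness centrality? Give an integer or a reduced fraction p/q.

Pairs whose geodesics pass through Liam — Dee–Yusuf: 1; Omar–Yusuf: 1; Frank–Yusuf: 1; Orla–Yusuf: 1; Vera–Yusuf: 1; Wiremu–Yusuf: 1; Yusuf–Farah: 1.
All other pairs contribute 0.
Summing the contributions gives betweenness(Liam) = 7.

7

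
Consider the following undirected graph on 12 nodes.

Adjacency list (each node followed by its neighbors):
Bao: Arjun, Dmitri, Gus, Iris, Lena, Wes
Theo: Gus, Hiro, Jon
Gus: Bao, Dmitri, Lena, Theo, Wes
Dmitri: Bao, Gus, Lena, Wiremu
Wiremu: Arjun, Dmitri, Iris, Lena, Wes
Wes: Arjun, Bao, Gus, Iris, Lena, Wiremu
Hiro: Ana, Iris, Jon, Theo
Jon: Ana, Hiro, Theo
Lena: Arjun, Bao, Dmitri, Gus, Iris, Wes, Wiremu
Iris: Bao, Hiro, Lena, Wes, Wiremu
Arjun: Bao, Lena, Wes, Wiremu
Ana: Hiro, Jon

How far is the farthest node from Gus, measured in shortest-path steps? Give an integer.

3

Distances from Gus: Ana:3, Arjun:2, Bao:1, Dmitri:1, Hiro:2, Iris:2, Jon:2, Lena:1, Theo:1, Wes:1, Wiremu:2.
The largest is 3 (to Ana), so the eccentricity of Gus is 3.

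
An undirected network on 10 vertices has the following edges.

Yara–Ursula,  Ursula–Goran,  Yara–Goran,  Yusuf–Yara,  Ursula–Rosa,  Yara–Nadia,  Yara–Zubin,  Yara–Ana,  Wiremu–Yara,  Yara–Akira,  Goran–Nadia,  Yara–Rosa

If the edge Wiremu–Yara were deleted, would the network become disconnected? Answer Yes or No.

Without the Wiremu–Yara edge there is no alternate route between Wiremu and Yara, so the network disconnects. It is a bridge.

Yes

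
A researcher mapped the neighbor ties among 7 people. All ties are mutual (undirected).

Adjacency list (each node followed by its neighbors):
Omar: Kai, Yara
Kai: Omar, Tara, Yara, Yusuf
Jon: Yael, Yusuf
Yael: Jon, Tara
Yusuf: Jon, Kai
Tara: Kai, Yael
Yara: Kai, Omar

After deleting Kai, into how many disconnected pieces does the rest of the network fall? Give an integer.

2

Without Kai, the remaining ties split the others into: {Omar, Yara}; {Jon, Tara, Yael, Yusuf}.
That's 2 separate components.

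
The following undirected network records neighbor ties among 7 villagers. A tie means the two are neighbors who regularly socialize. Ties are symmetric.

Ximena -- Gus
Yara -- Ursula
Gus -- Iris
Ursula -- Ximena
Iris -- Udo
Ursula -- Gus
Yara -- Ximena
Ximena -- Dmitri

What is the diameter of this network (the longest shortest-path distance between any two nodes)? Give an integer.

Eccentricity of each node (its greatest distance to any other): Dmitri:4, Gus:2, Iris:3, Udo:4, Ursula:3, Ximena:3, Yara:4.
The maximum eccentricity is 4, realized for instance by the pair Udo–Dmitri via Udo – Iris – Gus – Ximena – Dmitri. So the diameter is 4.

4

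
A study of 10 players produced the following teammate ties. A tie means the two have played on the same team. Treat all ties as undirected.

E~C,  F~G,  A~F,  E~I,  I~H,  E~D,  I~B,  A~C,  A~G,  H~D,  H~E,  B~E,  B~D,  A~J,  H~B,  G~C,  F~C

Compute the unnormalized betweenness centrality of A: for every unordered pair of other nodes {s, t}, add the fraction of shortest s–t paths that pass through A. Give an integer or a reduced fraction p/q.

Pairs whose geodesics pass through A — J–C: 1; J–F: 1; J–G: 1; J–B: 1; J–H: 1; J–I: 1; J–E: 1; J–D: 1.
All other pairs contribute 0.
Summing the contributions gives betweenness(A) = 8.

8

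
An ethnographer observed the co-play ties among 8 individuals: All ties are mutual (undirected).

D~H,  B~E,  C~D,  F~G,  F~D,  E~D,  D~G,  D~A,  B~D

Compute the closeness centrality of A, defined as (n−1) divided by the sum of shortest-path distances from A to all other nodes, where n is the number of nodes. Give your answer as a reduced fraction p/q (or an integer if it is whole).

Distances from A: B:2, C:2, D:1, E:2, F:2, G:2, H:2. Sum = 13.
n = 8, so closeness = 7/13.

7/13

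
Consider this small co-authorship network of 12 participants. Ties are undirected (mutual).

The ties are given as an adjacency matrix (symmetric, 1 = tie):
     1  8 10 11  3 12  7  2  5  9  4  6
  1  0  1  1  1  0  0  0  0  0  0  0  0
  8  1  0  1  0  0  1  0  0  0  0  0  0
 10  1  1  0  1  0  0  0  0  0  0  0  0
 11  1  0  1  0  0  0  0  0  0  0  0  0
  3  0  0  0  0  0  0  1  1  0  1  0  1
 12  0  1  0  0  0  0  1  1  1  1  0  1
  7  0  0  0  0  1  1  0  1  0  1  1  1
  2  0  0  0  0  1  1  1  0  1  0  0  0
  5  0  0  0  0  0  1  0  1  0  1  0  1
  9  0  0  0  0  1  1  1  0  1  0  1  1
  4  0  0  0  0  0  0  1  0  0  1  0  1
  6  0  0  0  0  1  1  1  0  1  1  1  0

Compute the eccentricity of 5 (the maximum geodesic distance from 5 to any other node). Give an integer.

Distances from 5: 1:3, 2:1, 3:2, 4:2, 6:1, 7:2, 8:2, 9:1, 10:3, 11:4, 12:1.
The largest is 4 (to 11), so the eccentricity of 5 is 4.

4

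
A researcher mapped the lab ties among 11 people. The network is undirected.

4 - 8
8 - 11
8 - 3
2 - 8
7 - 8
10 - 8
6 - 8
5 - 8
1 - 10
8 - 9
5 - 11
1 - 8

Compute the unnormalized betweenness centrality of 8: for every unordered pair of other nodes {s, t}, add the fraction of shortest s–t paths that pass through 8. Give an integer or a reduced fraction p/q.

Pairs whose geodesics pass through 8 — 9–6: 1; 9–1: 1; 9–4: 1; 9–7: 1; 9–11: 1; 9–3: 1; 9–2: 1; 9–10: 1; 9–5: 1; 6–1: 1; 6–4: 1; 6–7: 1; 6–11: 1; 6–3: 1 … (+29 more pairs).
All other pairs contribute 0.
Summing the contributions gives betweenness(8) = 43.

43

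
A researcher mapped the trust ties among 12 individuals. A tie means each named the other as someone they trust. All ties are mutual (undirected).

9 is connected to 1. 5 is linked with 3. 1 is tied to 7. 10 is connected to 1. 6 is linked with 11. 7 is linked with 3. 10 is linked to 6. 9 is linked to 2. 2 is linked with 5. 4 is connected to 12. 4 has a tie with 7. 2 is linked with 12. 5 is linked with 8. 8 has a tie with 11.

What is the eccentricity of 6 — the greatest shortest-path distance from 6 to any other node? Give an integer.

Distances from 6: 1:2, 2:4, 3:4, 4:4, 5:3, 7:3, 8:2, 9:3, 10:1, 11:1, 12:5.
The largest is 5 (to 12), so the eccentricity of 6 is 5.

5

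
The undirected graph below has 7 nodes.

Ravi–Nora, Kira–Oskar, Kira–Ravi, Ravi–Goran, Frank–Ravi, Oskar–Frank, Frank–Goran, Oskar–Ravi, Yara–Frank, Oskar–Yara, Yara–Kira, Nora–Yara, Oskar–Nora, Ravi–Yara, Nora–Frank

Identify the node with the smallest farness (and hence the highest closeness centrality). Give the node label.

Ravi

Farness (sum of distances to all others) for each node — Frank:7, Goran:10, Kira:9, Nora:8, Oskar:7, Ravi:6, Yara:7.
The smallest farness is 6, for Ravi, so Ravi has the highest closeness.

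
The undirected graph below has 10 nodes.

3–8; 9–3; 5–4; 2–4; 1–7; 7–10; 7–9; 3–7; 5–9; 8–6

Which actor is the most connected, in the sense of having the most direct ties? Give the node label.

Degrees — 1:1, 2:1, 3:3, 4:2, 5:2, 6:1, 7:4, 8:2, 9:3, 10:1.
The maximum is 4, attained only by 7.

7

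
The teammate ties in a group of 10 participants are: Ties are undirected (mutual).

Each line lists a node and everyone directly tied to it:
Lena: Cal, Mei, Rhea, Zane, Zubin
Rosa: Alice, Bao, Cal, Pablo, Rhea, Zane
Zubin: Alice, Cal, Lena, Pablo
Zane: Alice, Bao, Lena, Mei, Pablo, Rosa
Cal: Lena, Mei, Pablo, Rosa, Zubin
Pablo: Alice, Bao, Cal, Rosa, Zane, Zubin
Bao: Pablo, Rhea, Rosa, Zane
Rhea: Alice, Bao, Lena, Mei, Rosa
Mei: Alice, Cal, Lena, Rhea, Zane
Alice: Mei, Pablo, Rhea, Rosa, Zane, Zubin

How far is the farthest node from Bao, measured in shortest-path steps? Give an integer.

2

Distances from Bao: Alice:2, Cal:2, Lena:2, Mei:2, Pablo:1, Rhea:1, Rosa:1, Zane:1, Zubin:2.
The largest is 2 (to Cal, Alice, Zubin, Mei, and Lena), so the eccentricity of Bao is 2.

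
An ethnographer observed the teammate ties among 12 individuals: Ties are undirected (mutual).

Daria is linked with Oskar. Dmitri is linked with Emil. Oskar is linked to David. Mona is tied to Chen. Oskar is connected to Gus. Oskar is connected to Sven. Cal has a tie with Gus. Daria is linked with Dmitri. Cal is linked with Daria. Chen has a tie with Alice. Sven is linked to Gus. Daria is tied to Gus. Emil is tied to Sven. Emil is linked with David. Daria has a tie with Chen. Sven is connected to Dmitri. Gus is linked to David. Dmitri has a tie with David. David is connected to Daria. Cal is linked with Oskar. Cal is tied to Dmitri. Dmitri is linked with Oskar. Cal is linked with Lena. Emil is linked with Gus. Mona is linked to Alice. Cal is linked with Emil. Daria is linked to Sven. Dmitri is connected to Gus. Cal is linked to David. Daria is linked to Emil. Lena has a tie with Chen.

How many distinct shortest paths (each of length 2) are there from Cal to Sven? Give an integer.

The shortest distance is 2. The length-2 paths are: Cal–Dmitri–Sven; Cal–Emil–Sven; Cal–Gus–Sven; Cal–Daria–Sven; Cal–Oskar–Sven.
That gives 5 distinct shortest paths.

5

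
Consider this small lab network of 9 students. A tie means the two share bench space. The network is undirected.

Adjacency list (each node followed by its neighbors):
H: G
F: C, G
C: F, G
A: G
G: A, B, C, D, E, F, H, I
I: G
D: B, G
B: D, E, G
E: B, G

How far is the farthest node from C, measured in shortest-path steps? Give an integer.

2

Distances from C: A:2, B:2, D:2, E:2, F:1, G:1, H:2, I:2.
The largest is 2 (to H, E, A, B, I, and D), so the eccentricity of C is 2.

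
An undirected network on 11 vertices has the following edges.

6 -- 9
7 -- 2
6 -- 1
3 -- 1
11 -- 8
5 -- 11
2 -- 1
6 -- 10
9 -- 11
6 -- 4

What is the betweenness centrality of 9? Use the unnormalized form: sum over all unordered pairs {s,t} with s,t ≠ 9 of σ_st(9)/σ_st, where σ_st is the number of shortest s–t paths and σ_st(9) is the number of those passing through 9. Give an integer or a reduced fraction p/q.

21

Pairs whose geodesics pass through 9 — 2–11: 1; 2–5: 1; 2–8: 1; 3–11: 1; 3–5: 1; 3–8: 1; 10–11: 1; 10–5: 1; 10–8: 1; 4–11: 1; 4–5: 1; 4–8: 1; 1–11: 1; 1–5: 1 … (+7 more pairs).
All other pairs contribute 0.
Summing the contributions gives betweenness(9) = 21.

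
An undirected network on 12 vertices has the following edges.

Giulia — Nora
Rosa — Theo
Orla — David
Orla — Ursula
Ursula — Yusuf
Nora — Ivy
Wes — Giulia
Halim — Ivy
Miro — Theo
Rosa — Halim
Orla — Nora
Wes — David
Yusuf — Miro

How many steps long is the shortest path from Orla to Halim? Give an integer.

3

One shortest route is Orla – Nora – Ivy – Halim, which uses 3 edges, and at distance 2 from Orla we only reach {Giulia, Ivy, Wes, Yusuf}, which does not include Halim. So d(Orla,Halim) = 3.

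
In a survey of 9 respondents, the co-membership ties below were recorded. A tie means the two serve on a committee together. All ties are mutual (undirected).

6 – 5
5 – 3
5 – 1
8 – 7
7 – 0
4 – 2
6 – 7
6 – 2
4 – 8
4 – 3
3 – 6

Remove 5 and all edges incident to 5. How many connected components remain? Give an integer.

2

Without 5, the remaining ties split the others into: {0, 2, 3, 4, 6, 7, 8}; {1}.
That's 2 separate components.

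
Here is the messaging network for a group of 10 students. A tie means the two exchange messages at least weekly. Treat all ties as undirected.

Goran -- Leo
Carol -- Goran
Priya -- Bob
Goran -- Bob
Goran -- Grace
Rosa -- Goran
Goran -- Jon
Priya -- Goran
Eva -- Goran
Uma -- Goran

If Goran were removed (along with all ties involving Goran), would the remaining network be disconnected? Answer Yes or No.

Yes

Removing Goran leaves {Leo} with no path to {Grace}, so the network splits into 8 components. Goran is a cut vertex.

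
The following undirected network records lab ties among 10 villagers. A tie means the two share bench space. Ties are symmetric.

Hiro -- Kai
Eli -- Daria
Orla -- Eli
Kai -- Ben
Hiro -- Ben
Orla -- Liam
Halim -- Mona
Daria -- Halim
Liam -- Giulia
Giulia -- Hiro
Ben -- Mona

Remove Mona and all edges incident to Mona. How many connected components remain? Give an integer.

Mona's neighbors (Ben and Halim) remain reachable from one another through other ties, so the rest of the network stays in one piece.

1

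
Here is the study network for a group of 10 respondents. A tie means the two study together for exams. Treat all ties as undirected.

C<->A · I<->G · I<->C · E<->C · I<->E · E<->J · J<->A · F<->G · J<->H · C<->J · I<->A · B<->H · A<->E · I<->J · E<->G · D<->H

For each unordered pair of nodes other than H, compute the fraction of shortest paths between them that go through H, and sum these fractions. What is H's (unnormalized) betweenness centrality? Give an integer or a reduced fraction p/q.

15

Pairs whose geodesics pass through H — D–F: 2/2; D–B: 1; D–C: 1; D–J: 1; D–G: 2/2; D–I: 1; D–A: 1; D–E: 1; F–B: 2/2; B–C: 1; B–J: 1; B–G: 2/2; B–I: 1; B–A: 1 … (+1 more pairs).
All other pairs contribute 0.
Summing the contributions gives betweenness(H) = 15.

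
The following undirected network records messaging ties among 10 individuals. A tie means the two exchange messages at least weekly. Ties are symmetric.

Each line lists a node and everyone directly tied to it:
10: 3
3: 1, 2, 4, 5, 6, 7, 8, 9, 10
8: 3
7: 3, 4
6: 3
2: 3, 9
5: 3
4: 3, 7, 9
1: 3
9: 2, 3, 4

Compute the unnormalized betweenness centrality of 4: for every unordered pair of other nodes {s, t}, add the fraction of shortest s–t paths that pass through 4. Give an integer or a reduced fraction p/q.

1/2

Pairs whose geodesics pass through 4 — 9–7: 1/2.
All other pairs contribute 0.
Summing the contributions gives betweenness(4) = 1/2.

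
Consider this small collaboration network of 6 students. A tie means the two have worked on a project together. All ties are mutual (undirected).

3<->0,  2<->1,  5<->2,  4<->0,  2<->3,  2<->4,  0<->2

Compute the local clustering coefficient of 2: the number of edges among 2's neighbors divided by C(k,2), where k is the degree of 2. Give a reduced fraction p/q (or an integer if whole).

1/5

2's neighbors: 0, 1, 3, 4, and 5 (k = 5).
Possible neighbor pairs: C(5,2) = 10. Edges among them: 0–3, 0–4 → e = 2.
Clustering(2) = 2/10 = 1/5.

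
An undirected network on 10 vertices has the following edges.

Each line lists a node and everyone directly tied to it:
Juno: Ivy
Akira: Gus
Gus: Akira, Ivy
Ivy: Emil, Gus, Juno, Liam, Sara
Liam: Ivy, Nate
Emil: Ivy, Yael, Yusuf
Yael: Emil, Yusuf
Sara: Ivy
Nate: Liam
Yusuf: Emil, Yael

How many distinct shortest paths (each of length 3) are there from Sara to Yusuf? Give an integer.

The shortest distance is 3, and the only length-3 path is Sara–Ivy–Emil–Yusuf. So there is exactly 1 shortest path.

1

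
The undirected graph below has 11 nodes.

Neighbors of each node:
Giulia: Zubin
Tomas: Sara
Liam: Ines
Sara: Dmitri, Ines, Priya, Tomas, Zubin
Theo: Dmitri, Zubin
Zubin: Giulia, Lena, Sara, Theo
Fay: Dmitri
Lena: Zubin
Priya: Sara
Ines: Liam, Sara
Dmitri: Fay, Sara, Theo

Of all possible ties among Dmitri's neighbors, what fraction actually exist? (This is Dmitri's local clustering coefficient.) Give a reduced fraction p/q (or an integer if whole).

Dmitri's neighbors: Fay, Sara, and Theo (k = 3).
Possible neighbor pairs: C(3,2) = 3. Edges among them: none → e = 0.
Clustering(Dmitri) = 0/3 = 0.

0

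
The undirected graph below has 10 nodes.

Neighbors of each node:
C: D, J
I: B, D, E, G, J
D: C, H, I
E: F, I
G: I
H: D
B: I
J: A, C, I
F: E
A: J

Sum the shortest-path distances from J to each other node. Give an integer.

17

Distances from J: A:1, B:2, C:1, D:2, E:2, F:3, G:2, H:3, I:1.
Sum = 1 + 2 + 1 + 2 + 2 + 3 + 2 + 3 + 1 = 17.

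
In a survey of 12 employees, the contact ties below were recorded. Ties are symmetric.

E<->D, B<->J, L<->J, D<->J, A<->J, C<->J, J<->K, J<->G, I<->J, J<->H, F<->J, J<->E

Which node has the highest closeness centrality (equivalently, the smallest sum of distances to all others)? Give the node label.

J

Farness (sum of distances to all others) for each node — A:21, B:21, C:21, D:20, E:20, F:21, G:21, H:21, I:21, J:11, K:21, L:21.
The smallest farness is 11, for J, so J has the highest closeness.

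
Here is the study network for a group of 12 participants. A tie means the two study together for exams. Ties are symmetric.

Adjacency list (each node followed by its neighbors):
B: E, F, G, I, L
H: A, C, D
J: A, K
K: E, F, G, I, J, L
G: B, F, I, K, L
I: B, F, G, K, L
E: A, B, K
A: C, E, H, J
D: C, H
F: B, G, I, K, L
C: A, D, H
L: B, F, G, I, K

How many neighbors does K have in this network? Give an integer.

6

K is directly tied to E, F, G, I, J, and L. That is 6 neighbors, so the degree of K is 6.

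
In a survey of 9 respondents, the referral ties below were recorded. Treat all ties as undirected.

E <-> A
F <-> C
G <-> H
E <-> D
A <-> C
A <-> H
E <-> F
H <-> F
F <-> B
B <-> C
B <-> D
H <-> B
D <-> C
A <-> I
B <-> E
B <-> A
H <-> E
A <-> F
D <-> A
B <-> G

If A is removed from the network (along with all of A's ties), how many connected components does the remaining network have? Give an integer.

Without A, the remaining ties split the others into: {B, C, D, E, F, G, H}; {I}.
That's 2 separate components.

2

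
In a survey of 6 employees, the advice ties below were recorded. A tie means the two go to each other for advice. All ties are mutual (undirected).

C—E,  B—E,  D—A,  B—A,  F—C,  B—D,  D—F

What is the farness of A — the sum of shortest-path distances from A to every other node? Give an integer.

9

Distances from A: B:1, C:3, D:1, E:2, F:2.
Sum = 1 + 3 + 1 + 2 + 2 = 9.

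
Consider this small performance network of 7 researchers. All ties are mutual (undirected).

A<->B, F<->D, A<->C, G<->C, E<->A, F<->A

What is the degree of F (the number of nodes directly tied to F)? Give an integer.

2

F is directly tied to A and D. That is 2 neighbors, so the degree of F is 2.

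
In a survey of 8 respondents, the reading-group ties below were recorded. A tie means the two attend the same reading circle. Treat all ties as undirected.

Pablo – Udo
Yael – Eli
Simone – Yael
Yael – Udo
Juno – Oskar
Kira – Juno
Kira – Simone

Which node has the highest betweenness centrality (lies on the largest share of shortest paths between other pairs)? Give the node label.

Yael

Unnormalized betweenness of each node: Eli:0, Juno:6, Kira:10, Oskar:0, Pablo:0, Simone:12, Udo:6, Yael:14.
Yael has the largest value, 14, making it the main broker — the node through which the most shortest paths run.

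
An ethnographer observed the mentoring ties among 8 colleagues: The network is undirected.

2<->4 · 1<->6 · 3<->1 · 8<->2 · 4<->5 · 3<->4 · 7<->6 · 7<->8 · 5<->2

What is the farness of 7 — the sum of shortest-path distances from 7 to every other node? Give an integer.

Distances from 7: 1:2, 2:2, 3:3, 4:3, 5:3, 6:1, 8:1.
Sum = 2 + 2 + 3 + 3 + 3 + 1 + 1 = 15.

15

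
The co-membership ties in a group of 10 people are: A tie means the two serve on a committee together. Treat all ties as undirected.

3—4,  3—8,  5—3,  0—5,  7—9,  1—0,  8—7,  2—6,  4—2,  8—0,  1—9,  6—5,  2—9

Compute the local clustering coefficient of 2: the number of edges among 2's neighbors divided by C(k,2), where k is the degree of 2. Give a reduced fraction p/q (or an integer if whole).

0

2's neighbors: 4, 6, and 9 (k = 3).
Possible neighbor pairs: C(3,2) = 3. Edges among them: none → e = 0.
Clustering(2) = 0/3 = 0.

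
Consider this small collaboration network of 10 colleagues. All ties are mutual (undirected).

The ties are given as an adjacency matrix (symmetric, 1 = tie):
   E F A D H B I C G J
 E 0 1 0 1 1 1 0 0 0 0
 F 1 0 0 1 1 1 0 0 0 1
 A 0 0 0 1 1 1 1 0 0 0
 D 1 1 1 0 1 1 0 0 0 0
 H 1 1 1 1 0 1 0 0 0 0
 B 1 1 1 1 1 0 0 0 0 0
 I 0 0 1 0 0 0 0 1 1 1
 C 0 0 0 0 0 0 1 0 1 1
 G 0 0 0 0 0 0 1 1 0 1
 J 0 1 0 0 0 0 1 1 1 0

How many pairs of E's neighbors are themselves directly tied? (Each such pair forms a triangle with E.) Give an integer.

6

E's neighbors: B, D, F, and H.
Neighbor pairs that are themselves tied: E–B–D; E–B–F; E–B–H; E–D–F; E–D–H; E–F–H. Each forms one triangle with E, for 6 in total.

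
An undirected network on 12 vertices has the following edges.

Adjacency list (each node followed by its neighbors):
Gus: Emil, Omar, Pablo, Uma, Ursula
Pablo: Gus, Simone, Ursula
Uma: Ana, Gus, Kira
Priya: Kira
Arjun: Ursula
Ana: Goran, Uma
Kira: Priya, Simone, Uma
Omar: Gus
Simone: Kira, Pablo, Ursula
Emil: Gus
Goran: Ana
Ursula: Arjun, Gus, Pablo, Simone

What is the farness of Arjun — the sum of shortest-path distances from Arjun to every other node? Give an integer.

32

Distances from Arjun: Ana:4, Emil:3, Goran:5, Gus:2, Kira:3, Omar:3, Pablo:2, Priya:4, Simone:2, Uma:3, Ursula:1.
Sum = 4 + 3 + 5 + 2 + 3 + 3 + 2 + 4 + 2 + 3 + 1 = 32.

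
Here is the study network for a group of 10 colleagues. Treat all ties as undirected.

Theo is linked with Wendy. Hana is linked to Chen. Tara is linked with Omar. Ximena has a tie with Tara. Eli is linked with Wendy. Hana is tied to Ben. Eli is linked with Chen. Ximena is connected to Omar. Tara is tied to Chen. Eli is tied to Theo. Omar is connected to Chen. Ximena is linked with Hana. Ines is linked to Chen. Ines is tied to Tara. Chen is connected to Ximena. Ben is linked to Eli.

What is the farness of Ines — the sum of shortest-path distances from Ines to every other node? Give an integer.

19

Distances from Ines: Ben:3, Chen:1, Eli:2, Hana:2, Omar:2, Tara:1, Theo:3, Wendy:3, Ximena:2.
Sum = 3 + 1 + 2 + 2 + 2 + 1 + 3 + 3 + 2 = 19.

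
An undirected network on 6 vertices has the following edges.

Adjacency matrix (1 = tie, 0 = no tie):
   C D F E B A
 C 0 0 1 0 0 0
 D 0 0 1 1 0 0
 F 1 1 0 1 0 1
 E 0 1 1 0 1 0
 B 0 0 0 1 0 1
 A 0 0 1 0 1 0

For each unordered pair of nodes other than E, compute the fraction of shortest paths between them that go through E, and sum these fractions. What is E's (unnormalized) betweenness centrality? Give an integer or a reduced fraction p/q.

Pairs whose geodesics pass through E — C–B: 1/2; D–B: 1; F–B: 1/2.
All other pairs contribute 0.
Summing the contributions gives betweenness(E) = 2.

2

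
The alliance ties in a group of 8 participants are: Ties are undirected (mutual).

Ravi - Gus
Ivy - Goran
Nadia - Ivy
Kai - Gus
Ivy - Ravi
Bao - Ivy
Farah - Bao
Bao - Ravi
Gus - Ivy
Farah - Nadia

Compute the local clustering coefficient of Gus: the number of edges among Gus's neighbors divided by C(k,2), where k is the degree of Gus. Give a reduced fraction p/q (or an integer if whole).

1/3

Gus's neighbors: Ivy, Kai, and Ravi (k = 3).
Possible neighbor pairs: C(3,2) = 3. Edges among them: Ivy–Ravi → e = 1.
Clustering(Gus) = 1/3.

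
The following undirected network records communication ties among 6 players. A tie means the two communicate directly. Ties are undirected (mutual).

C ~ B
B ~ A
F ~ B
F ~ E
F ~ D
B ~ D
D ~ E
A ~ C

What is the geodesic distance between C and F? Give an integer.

2

One shortest route is C – B – F, which uses 2 edges, and C and F are not directly tied, so nothing shorter exists. So d(C,F) = 2.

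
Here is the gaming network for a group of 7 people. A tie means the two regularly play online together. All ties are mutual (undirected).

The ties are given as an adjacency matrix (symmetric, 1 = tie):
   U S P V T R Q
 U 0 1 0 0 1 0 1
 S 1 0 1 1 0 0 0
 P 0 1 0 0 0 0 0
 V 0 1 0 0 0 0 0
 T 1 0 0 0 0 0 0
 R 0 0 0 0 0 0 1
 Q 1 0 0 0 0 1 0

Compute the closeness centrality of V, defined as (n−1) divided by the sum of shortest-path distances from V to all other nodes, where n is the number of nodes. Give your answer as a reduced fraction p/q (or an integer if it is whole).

2/5

Distances from V: P:2, Q:3, R:4, S:1, T:3, U:2. Sum = 15.
n = 7, so closeness = 6/15 = 2/5.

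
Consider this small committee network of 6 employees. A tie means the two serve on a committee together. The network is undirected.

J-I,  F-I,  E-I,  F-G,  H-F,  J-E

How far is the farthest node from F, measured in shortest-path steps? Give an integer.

2

Distances from F: E:2, G:1, H:1, I:1, J:2.
The largest is 2 (to J and E), so the eccentricity of F is 2.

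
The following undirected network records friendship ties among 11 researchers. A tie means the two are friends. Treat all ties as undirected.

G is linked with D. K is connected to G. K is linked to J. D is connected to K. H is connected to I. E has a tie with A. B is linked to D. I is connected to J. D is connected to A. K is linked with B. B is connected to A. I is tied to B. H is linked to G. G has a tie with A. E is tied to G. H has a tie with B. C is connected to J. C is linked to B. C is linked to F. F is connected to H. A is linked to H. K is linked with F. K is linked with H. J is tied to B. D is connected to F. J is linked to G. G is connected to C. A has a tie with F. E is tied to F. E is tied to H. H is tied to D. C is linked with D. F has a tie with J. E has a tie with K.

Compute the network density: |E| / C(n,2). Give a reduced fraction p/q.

There are 34 edges and 11 nodes, so the maximum possible is C(11,2) = 55.
Density = 34/55.

34/55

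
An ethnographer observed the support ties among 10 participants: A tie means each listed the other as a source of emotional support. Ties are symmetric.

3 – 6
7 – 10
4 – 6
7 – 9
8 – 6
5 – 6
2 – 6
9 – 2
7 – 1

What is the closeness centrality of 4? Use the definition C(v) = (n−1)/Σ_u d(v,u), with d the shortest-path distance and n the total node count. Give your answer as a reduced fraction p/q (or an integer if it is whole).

9/26

Distances from 4: 1:5, 2:2, 3:2, 5:2, 6:1, 7:4, 8:2, 9:3, 10:5. Sum = 26.
n = 10, so closeness = 9/26.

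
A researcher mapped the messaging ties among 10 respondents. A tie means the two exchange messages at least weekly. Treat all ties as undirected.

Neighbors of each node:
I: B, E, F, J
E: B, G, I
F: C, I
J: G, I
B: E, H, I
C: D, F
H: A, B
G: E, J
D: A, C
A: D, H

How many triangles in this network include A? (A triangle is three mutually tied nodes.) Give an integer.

A's neighbors are D and H, but none of them are tied to each other, so no triangle contains A.

0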